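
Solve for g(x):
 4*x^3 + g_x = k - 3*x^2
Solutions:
 g(x) = C1 + k*x - x^4 - x^3


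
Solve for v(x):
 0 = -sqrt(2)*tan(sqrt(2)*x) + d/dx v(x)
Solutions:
 v(x) = C1 - log(cos(sqrt(2)*x))


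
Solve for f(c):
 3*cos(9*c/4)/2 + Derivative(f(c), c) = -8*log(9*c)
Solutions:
 f(c) = C1 - 8*c*log(c) - 16*c*log(3) + 8*c - 2*sin(9*c/4)/3


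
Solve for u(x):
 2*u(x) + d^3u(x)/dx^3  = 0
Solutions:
 u(x) = C3*exp(-2^(1/3)*x) + (C1*sin(2^(1/3)*sqrt(3)*x/2) + C2*cos(2^(1/3)*sqrt(3)*x/2))*exp(2^(1/3)*x/2)


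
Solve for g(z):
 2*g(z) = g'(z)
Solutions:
 g(z) = C1*exp(2*z)


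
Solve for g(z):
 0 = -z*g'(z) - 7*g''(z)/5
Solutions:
 g(z) = C1 + C2*erf(sqrt(70)*z/14)


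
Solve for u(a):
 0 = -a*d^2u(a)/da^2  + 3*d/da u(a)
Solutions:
 u(a) = C1 + C2*a^4


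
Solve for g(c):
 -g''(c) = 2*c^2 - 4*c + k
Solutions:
 g(c) = C1 + C2*c - c^4/6 + 2*c^3/3 - c^2*k/2


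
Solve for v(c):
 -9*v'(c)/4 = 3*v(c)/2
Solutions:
 v(c) = C1*exp(-2*c/3)


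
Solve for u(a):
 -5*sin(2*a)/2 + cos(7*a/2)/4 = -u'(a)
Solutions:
 u(a) = C1 - sin(7*a/2)/14 - 5*cos(2*a)/4


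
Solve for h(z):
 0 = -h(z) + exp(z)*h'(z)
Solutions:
 h(z) = C1*exp(-exp(-z))


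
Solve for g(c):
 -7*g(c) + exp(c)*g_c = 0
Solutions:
 g(c) = C1*exp(-7*exp(-c))


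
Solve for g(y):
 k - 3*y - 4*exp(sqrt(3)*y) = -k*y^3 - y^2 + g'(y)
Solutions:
 g(y) = C1 + k*y^4/4 + k*y + y^3/3 - 3*y^2/2 - 4*sqrt(3)*exp(sqrt(3)*y)/3


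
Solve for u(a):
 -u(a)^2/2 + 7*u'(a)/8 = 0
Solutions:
 u(a) = -7/(C1 + 4*a)


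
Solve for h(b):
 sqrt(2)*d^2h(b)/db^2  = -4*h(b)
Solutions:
 h(b) = C1*sin(2^(3/4)*b) + C2*cos(2^(3/4)*b)


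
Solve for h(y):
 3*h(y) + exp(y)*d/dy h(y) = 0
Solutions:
 h(y) = C1*exp(3*exp(-y))


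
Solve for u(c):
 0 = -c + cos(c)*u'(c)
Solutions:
 u(c) = C1 + Integral(c/cos(c), c)


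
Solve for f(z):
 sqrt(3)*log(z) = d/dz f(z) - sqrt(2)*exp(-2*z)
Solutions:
 f(z) = C1 + sqrt(3)*z*log(z) - sqrt(3)*z - sqrt(2)*exp(-2*z)/2


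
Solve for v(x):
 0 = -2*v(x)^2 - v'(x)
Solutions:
 v(x) = 1/(C1 + 2*x)


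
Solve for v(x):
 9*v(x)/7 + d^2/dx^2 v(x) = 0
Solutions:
 v(x) = C1*sin(3*sqrt(7)*x/7) + C2*cos(3*sqrt(7)*x/7)


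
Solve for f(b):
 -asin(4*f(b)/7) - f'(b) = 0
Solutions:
 Integral(1/asin(4*_y/7), (_y, f(b))) = C1 - b


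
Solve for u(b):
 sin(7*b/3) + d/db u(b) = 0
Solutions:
 u(b) = C1 + 3*cos(7*b/3)/7


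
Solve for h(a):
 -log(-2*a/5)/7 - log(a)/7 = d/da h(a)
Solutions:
 h(a) = C1 - 2*a*log(a)/7 + a*(-log(2) + log(5) + 2 - I*pi)/7


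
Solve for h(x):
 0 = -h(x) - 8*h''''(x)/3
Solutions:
 h(x) = (C1*sin(2^(3/4)*3^(1/4)*x/4) + C2*cos(2^(3/4)*3^(1/4)*x/4))*exp(-2^(3/4)*3^(1/4)*x/4) + (C3*sin(2^(3/4)*3^(1/4)*x/4) + C4*cos(2^(3/4)*3^(1/4)*x/4))*exp(2^(3/4)*3^(1/4)*x/4)


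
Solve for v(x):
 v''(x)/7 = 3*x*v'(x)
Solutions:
 v(x) = C1 + C2*erfi(sqrt(42)*x/2)


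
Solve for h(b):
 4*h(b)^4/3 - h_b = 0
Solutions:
 h(b) = (-1/(C1 + 4*b))^(1/3)
 h(b) = (-1/(C1 + 4*b))^(1/3)*(-1 - sqrt(3)*I)/2
 h(b) = (-1/(C1 + 4*b))^(1/3)*(-1 + sqrt(3)*I)/2


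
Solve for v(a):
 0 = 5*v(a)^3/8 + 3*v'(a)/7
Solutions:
 v(a) = -2*sqrt(3)*sqrt(-1/(C1 - 35*a))
 v(a) = 2*sqrt(3)*sqrt(-1/(C1 - 35*a))


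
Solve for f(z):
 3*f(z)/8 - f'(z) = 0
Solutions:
 f(z) = C1*exp(3*z/8)


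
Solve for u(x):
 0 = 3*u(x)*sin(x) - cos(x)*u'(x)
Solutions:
 u(x) = C1/cos(x)^3


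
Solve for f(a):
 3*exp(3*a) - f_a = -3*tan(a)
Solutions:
 f(a) = C1 + exp(3*a) - 3*log(cos(a))


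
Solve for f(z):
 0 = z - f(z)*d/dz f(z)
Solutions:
 f(z) = -sqrt(C1 + z^2)
 f(z) = sqrt(C1 + z^2)


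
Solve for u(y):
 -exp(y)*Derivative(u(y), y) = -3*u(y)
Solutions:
 u(y) = C1*exp(-3*exp(-y))


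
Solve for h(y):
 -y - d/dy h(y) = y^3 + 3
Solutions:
 h(y) = C1 - y^4/4 - y^2/2 - 3*y


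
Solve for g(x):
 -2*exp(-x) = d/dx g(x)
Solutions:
 g(x) = C1 + 2*exp(-x)


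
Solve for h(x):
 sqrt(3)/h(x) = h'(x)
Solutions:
 h(x) = -sqrt(C1 + 2*sqrt(3)*x)
 h(x) = sqrt(C1 + 2*sqrt(3)*x)


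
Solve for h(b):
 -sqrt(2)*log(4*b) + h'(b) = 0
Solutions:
 h(b) = C1 + sqrt(2)*b*log(b) - sqrt(2)*b + 2*sqrt(2)*b*log(2)


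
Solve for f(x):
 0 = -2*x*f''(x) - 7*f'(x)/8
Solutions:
 f(x) = C1 + C2*x^(9/16)


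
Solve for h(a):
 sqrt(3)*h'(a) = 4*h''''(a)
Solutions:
 h(a) = C1 + C4*exp(2^(1/3)*3^(1/6)*a/2) + (C2*sin(2^(1/3)*3^(2/3)*a/4) + C3*cos(2^(1/3)*3^(2/3)*a/4))*exp(-2^(1/3)*3^(1/6)*a/4)


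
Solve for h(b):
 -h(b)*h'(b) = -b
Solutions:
 h(b) = -sqrt(C1 + b^2)
 h(b) = sqrt(C1 + b^2)


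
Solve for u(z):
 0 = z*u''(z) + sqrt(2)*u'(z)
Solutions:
 u(z) = C1 + C2*z^(1 - sqrt(2))


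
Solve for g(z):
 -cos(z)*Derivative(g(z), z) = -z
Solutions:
 g(z) = C1 + Integral(z/cos(z), z)


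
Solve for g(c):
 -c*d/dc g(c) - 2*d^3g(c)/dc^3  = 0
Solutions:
 g(c) = C1 + Integral(C2*airyai(-2^(2/3)*c/2) + C3*airybi(-2^(2/3)*c/2), c)


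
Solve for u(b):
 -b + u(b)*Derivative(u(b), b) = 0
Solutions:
 u(b) = -sqrt(C1 + b^2)
 u(b) = sqrt(C1 + b^2)


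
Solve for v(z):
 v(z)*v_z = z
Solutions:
 v(z) = -sqrt(C1 + z^2)
 v(z) = sqrt(C1 + z^2)


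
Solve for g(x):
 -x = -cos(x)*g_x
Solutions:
 g(x) = C1 + Integral(x/cos(x), x)


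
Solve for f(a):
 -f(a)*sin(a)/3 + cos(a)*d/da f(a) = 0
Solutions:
 f(a) = C1/cos(a)^(1/3)


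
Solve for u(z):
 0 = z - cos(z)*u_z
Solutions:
 u(z) = C1 + Integral(z/cos(z), z)


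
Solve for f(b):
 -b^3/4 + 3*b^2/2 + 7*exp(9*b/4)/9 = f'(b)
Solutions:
 f(b) = C1 - b^4/16 + b^3/2 + 28*exp(9*b/4)/81


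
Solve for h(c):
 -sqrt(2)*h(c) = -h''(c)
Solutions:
 h(c) = C1*exp(-2^(1/4)*c) + C2*exp(2^(1/4)*c)


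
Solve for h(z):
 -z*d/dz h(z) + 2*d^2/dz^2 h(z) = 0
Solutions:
 h(z) = C1 + C2*erfi(z/2)


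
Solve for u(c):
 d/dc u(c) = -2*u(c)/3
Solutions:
 u(c) = C1*exp(-2*c/3)


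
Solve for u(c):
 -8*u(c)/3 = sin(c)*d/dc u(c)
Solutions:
 u(c) = C1*(cos(c) + 1)^(4/3)/(cos(c) - 1)^(4/3)


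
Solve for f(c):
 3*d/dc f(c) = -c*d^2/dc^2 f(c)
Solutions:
 f(c) = C1 + C2/c^2


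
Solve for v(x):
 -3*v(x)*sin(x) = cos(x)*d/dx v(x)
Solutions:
 v(x) = C1*cos(x)^3


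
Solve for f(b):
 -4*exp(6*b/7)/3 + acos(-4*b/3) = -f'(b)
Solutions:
 f(b) = C1 - b*acos(-4*b/3) - sqrt(9 - 16*b^2)/4 + 14*exp(6*b/7)/9


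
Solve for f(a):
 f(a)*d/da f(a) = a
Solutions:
 f(a) = -sqrt(C1 + a^2)
 f(a) = sqrt(C1 + a^2)


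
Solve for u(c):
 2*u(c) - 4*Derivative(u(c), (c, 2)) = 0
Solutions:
 u(c) = C1*exp(-sqrt(2)*c/2) + C2*exp(sqrt(2)*c/2)


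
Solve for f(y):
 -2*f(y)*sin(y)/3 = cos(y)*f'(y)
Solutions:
 f(y) = C1*cos(y)^(2/3)


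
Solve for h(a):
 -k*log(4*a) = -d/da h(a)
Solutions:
 h(a) = C1 + a*k*log(a) - a*k + a*k*log(4)


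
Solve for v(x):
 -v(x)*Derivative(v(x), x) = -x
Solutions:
 v(x) = -sqrt(C1 + x^2)
 v(x) = sqrt(C1 + x^2)


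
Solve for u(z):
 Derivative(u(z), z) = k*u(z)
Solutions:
 u(z) = C1*exp(k*z)


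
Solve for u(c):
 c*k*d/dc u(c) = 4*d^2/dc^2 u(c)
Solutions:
 u(c) = Piecewise((-sqrt(2)*sqrt(pi)*C1*erf(sqrt(2)*c*sqrt(-k)/4)/sqrt(-k) - C2, (k > 0) | (k < 0)), (-C1*c - C2, True))


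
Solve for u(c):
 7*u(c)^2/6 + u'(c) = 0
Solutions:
 u(c) = 6/(C1 + 7*c)


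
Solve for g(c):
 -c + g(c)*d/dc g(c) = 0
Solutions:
 g(c) = -sqrt(C1 + c^2)
 g(c) = sqrt(C1 + c^2)


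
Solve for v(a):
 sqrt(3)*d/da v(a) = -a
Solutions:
 v(a) = C1 - sqrt(3)*a^2/6


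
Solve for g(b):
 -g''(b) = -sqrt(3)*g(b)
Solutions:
 g(b) = C1*exp(-3^(1/4)*b) + C2*exp(3^(1/4)*b)


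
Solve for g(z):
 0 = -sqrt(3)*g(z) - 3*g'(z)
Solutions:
 g(z) = C1*exp(-sqrt(3)*z/3)


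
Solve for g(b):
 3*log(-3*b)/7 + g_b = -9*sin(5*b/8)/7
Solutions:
 g(b) = C1 - 3*b*log(-b)/7 - 3*b*log(3)/7 + 3*b/7 + 72*cos(5*b/8)/35


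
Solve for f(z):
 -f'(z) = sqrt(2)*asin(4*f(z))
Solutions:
 Integral(1/asin(4*_y), (_y, f(z))) = C1 - sqrt(2)*z


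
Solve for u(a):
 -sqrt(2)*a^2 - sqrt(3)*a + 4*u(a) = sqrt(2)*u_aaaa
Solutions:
 u(a) = C1*exp(-2^(3/8)*a) + C2*exp(2^(3/8)*a) + C3*sin(2^(3/8)*a) + C4*cos(2^(3/8)*a) + sqrt(2)*a^2/4 + sqrt(3)*a/4


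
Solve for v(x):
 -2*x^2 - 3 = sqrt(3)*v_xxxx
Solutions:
 v(x) = C1 + C2*x + C3*x^2 + C4*x^3 - sqrt(3)*x^6/540 - sqrt(3)*x^4/24


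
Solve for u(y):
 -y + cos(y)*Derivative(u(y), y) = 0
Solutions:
 u(y) = C1 + Integral(y/cos(y), y)


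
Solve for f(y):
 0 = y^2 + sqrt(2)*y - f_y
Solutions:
 f(y) = C1 + y^3/3 + sqrt(2)*y^2/2


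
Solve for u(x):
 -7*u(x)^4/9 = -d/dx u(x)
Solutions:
 u(x) = 3^(1/3)*(-1/(C1 + 7*x))^(1/3)
 u(x) = (-1/(C1 + 7*x))^(1/3)*(-3^(1/3) - 3^(5/6)*I)/2
 u(x) = (-1/(C1 + 7*x))^(1/3)*(-3^(1/3) + 3^(5/6)*I)/2


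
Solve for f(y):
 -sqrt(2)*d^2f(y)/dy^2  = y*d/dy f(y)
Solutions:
 f(y) = C1 + C2*erf(2^(1/4)*y/2)


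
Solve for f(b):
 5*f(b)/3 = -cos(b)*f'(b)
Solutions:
 f(b) = C1*(sin(b) - 1)^(5/6)/(sin(b) + 1)^(5/6)


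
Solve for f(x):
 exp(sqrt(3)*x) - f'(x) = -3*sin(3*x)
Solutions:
 f(x) = C1 + sqrt(3)*exp(sqrt(3)*x)/3 - cos(3*x)


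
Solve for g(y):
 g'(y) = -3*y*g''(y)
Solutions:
 g(y) = C1 + C2*y^(2/3)


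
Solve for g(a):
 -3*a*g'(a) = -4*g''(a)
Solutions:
 g(a) = C1 + C2*erfi(sqrt(6)*a/4)


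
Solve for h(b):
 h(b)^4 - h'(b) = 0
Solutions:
 h(b) = (-1/(C1 + 3*b))^(1/3)
 h(b) = (-1/(C1 + b))^(1/3)*(-3^(2/3) - 3*3^(1/6)*I)/6
 h(b) = (-1/(C1 + b))^(1/3)*(-3^(2/3) + 3*3^(1/6)*I)/6


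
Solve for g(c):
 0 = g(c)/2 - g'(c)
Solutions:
 g(c) = C1*exp(c/2)


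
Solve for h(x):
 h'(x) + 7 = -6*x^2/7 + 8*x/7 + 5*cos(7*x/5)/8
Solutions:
 h(x) = C1 - 2*x^3/7 + 4*x^2/7 - 7*x + 25*sin(7*x/5)/56


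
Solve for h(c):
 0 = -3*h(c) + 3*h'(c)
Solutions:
 h(c) = C1*exp(c)


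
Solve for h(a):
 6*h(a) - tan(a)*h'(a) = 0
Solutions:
 h(a) = C1*sin(a)^6


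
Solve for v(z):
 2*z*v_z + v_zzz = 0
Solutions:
 v(z) = C1 + Integral(C2*airyai(-2^(1/3)*z) + C3*airybi(-2^(1/3)*z), z)


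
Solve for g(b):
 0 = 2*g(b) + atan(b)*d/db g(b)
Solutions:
 g(b) = C1*exp(-2*Integral(1/atan(b), b))


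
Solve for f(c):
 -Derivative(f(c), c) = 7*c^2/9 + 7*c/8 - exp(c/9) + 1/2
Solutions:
 f(c) = C1 - 7*c^3/27 - 7*c^2/16 - c/2 + 9*exp(c/9)


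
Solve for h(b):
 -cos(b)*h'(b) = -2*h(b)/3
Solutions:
 h(b) = C1*(sin(b) + 1)^(1/3)/(sin(b) - 1)^(1/3)


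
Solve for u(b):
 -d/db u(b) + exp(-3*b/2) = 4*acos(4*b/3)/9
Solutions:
 u(b) = C1 - 4*b*acos(4*b/3)/9 + sqrt(9 - 16*b^2)/9 - 2*exp(-3*b/2)/3


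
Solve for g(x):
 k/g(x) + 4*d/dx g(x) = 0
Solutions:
 g(x) = -sqrt(C1 - 2*k*x)/2
 g(x) = sqrt(C1 - 2*k*x)/2


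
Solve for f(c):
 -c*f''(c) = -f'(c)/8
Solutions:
 f(c) = C1 + C2*c^(9/8)


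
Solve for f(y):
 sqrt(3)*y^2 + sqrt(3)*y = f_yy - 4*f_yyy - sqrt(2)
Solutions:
 f(y) = C1 + C2*y + C3*exp(y/4) + sqrt(3)*y^4/12 + 3*sqrt(3)*y^3/2 + y^2*(sqrt(2)/2 + 18*sqrt(3))


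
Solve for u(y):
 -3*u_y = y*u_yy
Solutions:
 u(y) = C1 + C2/y^2


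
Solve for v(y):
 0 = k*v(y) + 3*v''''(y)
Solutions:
 v(y) = C1*exp(-3^(3/4)*y*(-k)^(1/4)/3) + C2*exp(3^(3/4)*y*(-k)^(1/4)/3) + C3*exp(-3^(3/4)*I*y*(-k)^(1/4)/3) + C4*exp(3^(3/4)*I*y*(-k)^(1/4)/3)


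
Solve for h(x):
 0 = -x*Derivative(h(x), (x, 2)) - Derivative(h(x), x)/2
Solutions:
 h(x) = C1 + C2*sqrt(x)


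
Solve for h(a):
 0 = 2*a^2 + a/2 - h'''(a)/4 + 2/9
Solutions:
 h(a) = C1 + C2*a + C3*a^2 + 2*a^5/15 + a^4/12 + 4*a^3/27


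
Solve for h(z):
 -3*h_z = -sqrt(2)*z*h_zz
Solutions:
 h(z) = C1 + C2*z^(1 + 3*sqrt(2)/2)


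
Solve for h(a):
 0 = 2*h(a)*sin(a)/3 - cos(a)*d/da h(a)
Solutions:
 h(a) = C1/cos(a)^(2/3)


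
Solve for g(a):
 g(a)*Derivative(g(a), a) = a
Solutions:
 g(a) = -sqrt(C1 + a^2)
 g(a) = sqrt(C1 + a^2)


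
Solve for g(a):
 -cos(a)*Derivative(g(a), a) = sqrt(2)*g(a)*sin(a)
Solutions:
 g(a) = C1*cos(a)^(sqrt(2))


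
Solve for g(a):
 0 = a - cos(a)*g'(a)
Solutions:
 g(a) = C1 + Integral(a/cos(a), a)


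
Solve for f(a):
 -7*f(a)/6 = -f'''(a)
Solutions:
 f(a) = C3*exp(6^(2/3)*7^(1/3)*a/6) + (C1*sin(2^(2/3)*3^(1/6)*7^(1/3)*a/4) + C2*cos(2^(2/3)*3^(1/6)*7^(1/3)*a/4))*exp(-6^(2/3)*7^(1/3)*a/12)


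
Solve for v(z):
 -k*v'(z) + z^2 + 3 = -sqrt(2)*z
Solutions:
 v(z) = C1 + z^3/(3*k) + sqrt(2)*z^2/(2*k) + 3*z/k


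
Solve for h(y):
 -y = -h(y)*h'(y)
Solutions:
 h(y) = -sqrt(C1 + y^2)
 h(y) = sqrt(C1 + y^2)


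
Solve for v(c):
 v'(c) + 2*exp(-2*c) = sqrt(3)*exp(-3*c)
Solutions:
 v(c) = C1 + exp(-2*c) - sqrt(3)*exp(-3*c)/3


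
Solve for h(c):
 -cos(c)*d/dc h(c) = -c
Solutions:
 h(c) = C1 + Integral(c/cos(c), c)


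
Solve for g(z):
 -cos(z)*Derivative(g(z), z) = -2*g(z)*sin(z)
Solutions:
 g(z) = C1/cos(z)^2


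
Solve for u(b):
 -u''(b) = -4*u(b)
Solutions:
 u(b) = C1*exp(-2*b) + C2*exp(2*b)


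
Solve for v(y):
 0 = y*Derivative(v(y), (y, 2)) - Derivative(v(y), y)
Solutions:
 v(y) = C1 + C2*y^2


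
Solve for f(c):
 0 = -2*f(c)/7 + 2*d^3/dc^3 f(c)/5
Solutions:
 f(c) = C3*exp(5^(1/3)*7^(2/3)*c/7) + (C1*sin(sqrt(3)*5^(1/3)*7^(2/3)*c/14) + C2*cos(sqrt(3)*5^(1/3)*7^(2/3)*c/14))*exp(-5^(1/3)*7^(2/3)*c/14)


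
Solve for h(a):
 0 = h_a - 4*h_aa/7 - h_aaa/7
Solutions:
 h(a) = C1 + C2*exp(a*(-2 + sqrt(11))) + C3*exp(-a*(2 + sqrt(11)))


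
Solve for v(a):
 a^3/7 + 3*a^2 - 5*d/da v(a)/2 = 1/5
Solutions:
 v(a) = C1 + a^4/70 + 2*a^3/5 - 2*a/25


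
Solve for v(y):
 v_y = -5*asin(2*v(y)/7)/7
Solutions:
 Integral(1/asin(2*_y/7), (_y, v(y))) = C1 - 5*y/7


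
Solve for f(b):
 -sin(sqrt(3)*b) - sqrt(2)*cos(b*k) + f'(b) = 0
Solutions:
 f(b) = C1 - sqrt(3)*cos(sqrt(3)*b)/3 + sqrt(2)*sin(b*k)/k


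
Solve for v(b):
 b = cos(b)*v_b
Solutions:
 v(b) = C1 + Integral(b/cos(b), b)


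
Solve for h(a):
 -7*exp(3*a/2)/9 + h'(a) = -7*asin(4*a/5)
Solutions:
 h(a) = C1 - 7*a*asin(4*a/5) - 7*sqrt(25 - 16*a^2)/4 + 14*exp(3*a/2)/27


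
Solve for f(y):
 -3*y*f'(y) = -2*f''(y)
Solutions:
 f(y) = C1 + C2*erfi(sqrt(3)*y/2)


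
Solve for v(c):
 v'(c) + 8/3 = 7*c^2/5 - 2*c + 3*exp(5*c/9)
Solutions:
 v(c) = C1 + 7*c^3/15 - c^2 - 8*c/3 + 27*exp(5*c/9)/5


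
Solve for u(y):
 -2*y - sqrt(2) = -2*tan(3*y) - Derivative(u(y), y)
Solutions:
 u(y) = C1 + y^2 + sqrt(2)*y + 2*log(cos(3*y))/3


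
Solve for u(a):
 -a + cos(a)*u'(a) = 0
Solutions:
 u(a) = C1 + Integral(a/cos(a), a)


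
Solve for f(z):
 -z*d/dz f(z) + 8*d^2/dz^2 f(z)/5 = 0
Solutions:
 f(z) = C1 + C2*erfi(sqrt(5)*z/4)


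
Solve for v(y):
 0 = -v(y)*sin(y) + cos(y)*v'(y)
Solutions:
 v(y) = C1/cos(y)


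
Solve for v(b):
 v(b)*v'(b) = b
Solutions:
 v(b) = -sqrt(C1 + b^2)
 v(b) = sqrt(C1 + b^2)


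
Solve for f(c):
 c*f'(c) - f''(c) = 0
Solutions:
 f(c) = C1 + C2*erfi(sqrt(2)*c/2)


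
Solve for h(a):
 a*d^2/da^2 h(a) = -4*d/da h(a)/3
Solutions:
 h(a) = C1 + C2/a^(1/3)


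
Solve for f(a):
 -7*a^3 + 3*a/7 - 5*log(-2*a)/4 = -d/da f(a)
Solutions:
 f(a) = C1 + 7*a^4/4 - 3*a^2/14 + 5*a*log(-a)/4 + 5*a*(-1 + log(2))/4


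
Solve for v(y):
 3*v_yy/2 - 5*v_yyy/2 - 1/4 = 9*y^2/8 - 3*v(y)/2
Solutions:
 v(y) = C1*exp(y*(-2^(2/3)*(5*sqrt(237) + 77)^(1/3) - 2*2^(1/3)/(5*sqrt(237) + 77)^(1/3) + 4)/20)*sin(2^(1/3)*sqrt(3)*y*(-2^(1/3)*(5*sqrt(237) + 77)^(1/3) + 2/(5*sqrt(237) + 77)^(1/3))/20) + C2*exp(y*(-2^(2/3)*(5*sqrt(237) + 77)^(1/3) - 2*2^(1/3)/(5*sqrt(237) + 77)^(1/3) + 4)/20)*cos(2^(1/3)*sqrt(3)*y*(-2^(1/3)*(5*sqrt(237) + 77)^(1/3) + 2/(5*sqrt(237) + 77)^(1/3))/20) + C3*exp(y*(2*2^(1/3)/(5*sqrt(237) + 77)^(1/3) + 2 + 2^(2/3)*(5*sqrt(237) + 77)^(1/3))/10) + 3*y^2/4 - 4/3


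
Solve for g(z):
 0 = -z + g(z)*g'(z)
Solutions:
 g(z) = -sqrt(C1 + z^2)
 g(z) = sqrt(C1 + z^2)


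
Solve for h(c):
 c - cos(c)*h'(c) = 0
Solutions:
 h(c) = C1 + Integral(c/cos(c), c)


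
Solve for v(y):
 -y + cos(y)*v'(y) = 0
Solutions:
 v(y) = C1 + Integral(y/cos(y), y)


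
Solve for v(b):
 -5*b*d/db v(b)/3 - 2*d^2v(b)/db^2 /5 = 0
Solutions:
 v(b) = C1 + C2*erf(5*sqrt(3)*b/6)


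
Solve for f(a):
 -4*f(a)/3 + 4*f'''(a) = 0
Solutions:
 f(a) = C3*exp(3^(2/3)*a/3) + (C1*sin(3^(1/6)*a/2) + C2*cos(3^(1/6)*a/2))*exp(-3^(2/3)*a/6)


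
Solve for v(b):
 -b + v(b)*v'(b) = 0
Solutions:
 v(b) = -sqrt(C1 + b^2)
 v(b) = sqrt(C1 + b^2)


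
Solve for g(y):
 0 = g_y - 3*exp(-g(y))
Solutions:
 g(y) = log(C1 + 3*y)


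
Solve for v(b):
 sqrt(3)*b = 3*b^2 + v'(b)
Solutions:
 v(b) = C1 - b^3 + sqrt(3)*b^2/2


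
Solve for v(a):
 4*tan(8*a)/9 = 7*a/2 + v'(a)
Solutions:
 v(a) = C1 - 7*a^2/4 - log(cos(8*a))/18


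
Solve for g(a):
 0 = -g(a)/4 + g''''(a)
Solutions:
 g(a) = C1*exp(-sqrt(2)*a/2) + C2*exp(sqrt(2)*a/2) + C3*sin(sqrt(2)*a/2) + C4*cos(sqrt(2)*a/2)


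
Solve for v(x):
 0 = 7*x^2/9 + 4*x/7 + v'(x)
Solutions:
 v(x) = C1 - 7*x^3/27 - 2*x^2/7


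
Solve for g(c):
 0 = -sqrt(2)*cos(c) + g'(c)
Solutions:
 g(c) = C1 + sqrt(2)*sin(c)


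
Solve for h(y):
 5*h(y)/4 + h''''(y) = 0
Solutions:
 h(y) = (C1*sin(5^(1/4)*y/2) + C2*cos(5^(1/4)*y/2))*exp(-5^(1/4)*y/2) + (C3*sin(5^(1/4)*y/2) + C4*cos(5^(1/4)*y/2))*exp(5^(1/4)*y/2)


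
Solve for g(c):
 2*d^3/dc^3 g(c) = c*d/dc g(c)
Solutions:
 g(c) = C1 + Integral(C2*airyai(2^(2/3)*c/2) + C3*airybi(2^(2/3)*c/2), c)


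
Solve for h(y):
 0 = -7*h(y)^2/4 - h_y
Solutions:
 h(y) = 4/(C1 + 7*y)


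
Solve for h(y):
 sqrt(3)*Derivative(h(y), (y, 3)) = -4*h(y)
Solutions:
 h(y) = C3*exp(-2^(2/3)*3^(5/6)*y/3) + (C1*sin(2^(2/3)*3^(1/3)*y/2) + C2*cos(2^(2/3)*3^(1/3)*y/2))*exp(2^(2/3)*3^(5/6)*y/6)


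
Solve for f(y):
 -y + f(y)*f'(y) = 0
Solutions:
 f(y) = -sqrt(C1 + y^2)
 f(y) = sqrt(C1 + y^2)


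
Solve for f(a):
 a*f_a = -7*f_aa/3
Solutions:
 f(a) = C1 + C2*erf(sqrt(42)*a/14)


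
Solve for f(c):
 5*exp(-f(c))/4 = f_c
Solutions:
 f(c) = log(C1 + 5*c/4)


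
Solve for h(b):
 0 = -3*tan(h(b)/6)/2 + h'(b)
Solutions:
 h(b) = -6*asin(C1*exp(b/4)) + 6*pi
 h(b) = 6*asin(C1*exp(b/4))


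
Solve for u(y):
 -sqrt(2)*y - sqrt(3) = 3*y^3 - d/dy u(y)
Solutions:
 u(y) = C1 + 3*y^4/4 + sqrt(2)*y^2/2 + sqrt(3)*y


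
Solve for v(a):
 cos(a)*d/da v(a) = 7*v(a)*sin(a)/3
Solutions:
 v(a) = C1/cos(a)^(7/3)


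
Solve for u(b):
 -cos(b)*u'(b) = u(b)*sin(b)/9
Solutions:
 u(b) = C1*cos(b)^(1/9)


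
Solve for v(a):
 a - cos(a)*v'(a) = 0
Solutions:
 v(a) = C1 + Integral(a/cos(a), a)


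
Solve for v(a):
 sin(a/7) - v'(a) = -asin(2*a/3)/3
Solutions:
 v(a) = C1 + a*asin(2*a/3)/3 + sqrt(9 - 4*a^2)/6 - 7*cos(a/7)


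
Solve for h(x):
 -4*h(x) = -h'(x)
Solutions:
 h(x) = C1*exp(4*x)


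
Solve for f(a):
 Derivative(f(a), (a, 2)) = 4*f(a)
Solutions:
 f(a) = C1*exp(-2*a) + C2*exp(2*a)


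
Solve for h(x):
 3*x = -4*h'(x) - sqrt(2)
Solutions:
 h(x) = C1 - 3*x^2/8 - sqrt(2)*x/4


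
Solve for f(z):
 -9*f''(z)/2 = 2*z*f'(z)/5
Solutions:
 f(z) = C1 + C2*erf(sqrt(10)*z/15)


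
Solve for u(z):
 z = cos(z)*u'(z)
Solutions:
 u(z) = C1 + Integral(z/cos(z), z)


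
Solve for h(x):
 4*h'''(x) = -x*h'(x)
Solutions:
 h(x) = C1 + Integral(C2*airyai(-2^(1/3)*x/2) + C3*airybi(-2^(1/3)*x/2), x)


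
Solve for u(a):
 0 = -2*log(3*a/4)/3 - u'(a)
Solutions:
 u(a) = C1 - 2*a*log(a)/3 - 2*a*log(3)/3 + 2*a/3 + 4*a*log(2)/3


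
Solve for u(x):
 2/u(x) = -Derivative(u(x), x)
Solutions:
 u(x) = -sqrt(C1 - 4*x)
 u(x) = sqrt(C1 - 4*x)


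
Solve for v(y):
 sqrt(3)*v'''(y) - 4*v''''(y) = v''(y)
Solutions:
 v(y) = C1 + C2*y + (C3*sin(sqrt(13)*y/8) + C4*cos(sqrt(13)*y/8))*exp(sqrt(3)*y/8)


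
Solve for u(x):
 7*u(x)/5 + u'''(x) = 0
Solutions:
 u(x) = C3*exp(-5^(2/3)*7^(1/3)*x/5) + (C1*sin(sqrt(3)*5^(2/3)*7^(1/3)*x/10) + C2*cos(sqrt(3)*5^(2/3)*7^(1/3)*x/10))*exp(5^(2/3)*7^(1/3)*x/10)


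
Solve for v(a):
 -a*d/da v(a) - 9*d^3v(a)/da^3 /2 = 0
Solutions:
 v(a) = C1 + Integral(C2*airyai(-6^(1/3)*a/3) + C3*airybi(-6^(1/3)*a/3), a)


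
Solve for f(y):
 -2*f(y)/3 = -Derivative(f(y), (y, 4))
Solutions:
 f(y) = C1*exp(-2^(1/4)*3^(3/4)*y/3) + C2*exp(2^(1/4)*3^(3/4)*y/3) + C3*sin(2^(1/4)*3^(3/4)*y/3) + C4*cos(2^(1/4)*3^(3/4)*y/3)


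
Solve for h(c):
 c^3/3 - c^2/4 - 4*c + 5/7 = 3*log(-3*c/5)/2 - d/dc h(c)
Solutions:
 h(c) = C1 - c^4/12 + c^3/12 + 2*c^2 + 3*c*log(-c)/2 + c*(-2*log(5) - 31/14 + log(3) + log(15)/2)


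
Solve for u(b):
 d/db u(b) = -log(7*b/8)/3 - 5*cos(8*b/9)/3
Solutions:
 u(b) = C1 - b*log(b)/3 - b*log(7)/3 + b/3 + b*log(2) - 15*sin(8*b/9)/8


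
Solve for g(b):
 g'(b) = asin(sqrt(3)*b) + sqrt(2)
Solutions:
 g(b) = C1 + b*asin(sqrt(3)*b) + sqrt(2)*b + sqrt(3)*sqrt(1 - 3*b^2)/3


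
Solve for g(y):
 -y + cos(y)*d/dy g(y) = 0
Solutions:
 g(y) = C1 + Integral(y/cos(y), y)


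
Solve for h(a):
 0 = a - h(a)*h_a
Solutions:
 h(a) = -sqrt(C1 + a^2)
 h(a) = sqrt(C1 + a^2)


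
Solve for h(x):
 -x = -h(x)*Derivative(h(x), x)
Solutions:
 h(x) = -sqrt(C1 + x^2)
 h(x) = sqrt(C1 + x^2)


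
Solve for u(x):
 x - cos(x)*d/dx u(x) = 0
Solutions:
 u(x) = C1 + Integral(x/cos(x), x)


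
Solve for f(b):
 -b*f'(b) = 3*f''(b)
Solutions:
 f(b) = C1 + C2*erf(sqrt(6)*b/6)


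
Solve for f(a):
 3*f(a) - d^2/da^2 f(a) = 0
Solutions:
 f(a) = C1*exp(-sqrt(3)*a) + C2*exp(sqrt(3)*a)


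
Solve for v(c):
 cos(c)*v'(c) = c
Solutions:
 v(c) = C1 + Integral(c/cos(c), c)


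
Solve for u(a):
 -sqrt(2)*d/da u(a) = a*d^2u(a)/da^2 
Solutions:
 u(a) = C1 + C2*a^(1 - sqrt(2))


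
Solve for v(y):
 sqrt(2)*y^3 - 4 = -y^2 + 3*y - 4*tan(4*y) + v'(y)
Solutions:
 v(y) = C1 + sqrt(2)*y^4/4 + y^3/3 - 3*y^2/2 - 4*y - log(cos(4*y))


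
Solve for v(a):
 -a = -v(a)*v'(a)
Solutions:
 v(a) = -sqrt(C1 + a^2)
 v(a) = sqrt(C1 + a^2)


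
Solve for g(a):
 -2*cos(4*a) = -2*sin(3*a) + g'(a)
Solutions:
 g(a) = C1 - sin(4*a)/2 - 2*cos(3*a)/3


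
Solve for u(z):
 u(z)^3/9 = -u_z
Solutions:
 u(z) = -3*sqrt(2)*sqrt(-1/(C1 - z))/2
 u(z) = 3*sqrt(2)*sqrt(-1/(C1 - z))/2


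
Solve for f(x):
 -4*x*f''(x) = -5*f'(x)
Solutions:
 f(x) = C1 + C2*x^(9/4)


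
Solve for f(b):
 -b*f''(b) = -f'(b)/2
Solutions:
 f(b) = C1 + C2*b^(3/2)


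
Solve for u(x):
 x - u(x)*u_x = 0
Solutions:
 u(x) = -sqrt(C1 + x^2)
 u(x) = sqrt(C1 + x^2)


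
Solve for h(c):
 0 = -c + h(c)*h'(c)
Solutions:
 h(c) = -sqrt(C1 + c^2)
 h(c) = sqrt(C1 + c^2)


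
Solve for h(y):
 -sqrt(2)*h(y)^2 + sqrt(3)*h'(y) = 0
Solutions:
 h(y) = -3/(C1 + sqrt(6)*y)


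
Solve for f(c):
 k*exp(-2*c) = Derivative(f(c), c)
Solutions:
 f(c) = C1 - k*exp(-2*c)/2


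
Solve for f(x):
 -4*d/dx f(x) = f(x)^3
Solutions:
 f(x) = -sqrt(2)*sqrt(-1/(C1 - x))
 f(x) = sqrt(2)*sqrt(-1/(C1 - x))


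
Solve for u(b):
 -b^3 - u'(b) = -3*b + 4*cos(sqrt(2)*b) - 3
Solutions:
 u(b) = C1 - b^4/4 + 3*b^2/2 + 3*b - 2*sqrt(2)*sin(sqrt(2)*b)


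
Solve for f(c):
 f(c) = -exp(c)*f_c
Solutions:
 f(c) = C1*exp(exp(-c))


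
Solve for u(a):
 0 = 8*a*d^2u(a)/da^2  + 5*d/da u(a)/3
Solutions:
 u(a) = C1 + C2*a^(19/24)


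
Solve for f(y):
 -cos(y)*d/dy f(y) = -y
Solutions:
 f(y) = C1 + Integral(y/cos(y), y)


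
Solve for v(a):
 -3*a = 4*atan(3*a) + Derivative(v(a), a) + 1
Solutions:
 v(a) = C1 - 3*a^2/2 - 4*a*atan(3*a) - a + 2*log(9*a^2 + 1)/3


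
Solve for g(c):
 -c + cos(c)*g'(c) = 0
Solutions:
 g(c) = C1 + Integral(c/cos(c), c)


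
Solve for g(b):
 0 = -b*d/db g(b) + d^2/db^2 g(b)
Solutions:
 g(b) = C1 + C2*erfi(sqrt(2)*b/2)


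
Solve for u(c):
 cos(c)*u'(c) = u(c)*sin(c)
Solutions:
 u(c) = C1/cos(c)


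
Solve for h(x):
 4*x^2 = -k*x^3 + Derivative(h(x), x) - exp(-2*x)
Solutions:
 h(x) = C1 + k*x^4/4 + 4*x^3/3 - exp(-2*x)/2


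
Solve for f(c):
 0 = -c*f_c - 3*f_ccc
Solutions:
 f(c) = C1 + Integral(C2*airyai(-3^(2/3)*c/3) + C3*airybi(-3^(2/3)*c/3), c)


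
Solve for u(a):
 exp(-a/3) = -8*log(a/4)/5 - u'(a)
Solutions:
 u(a) = C1 - 8*a*log(a)/5 + 8*a*(1 + 2*log(2))/5 + 3*exp(-a/3)


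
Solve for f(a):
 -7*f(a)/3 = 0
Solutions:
 f(a) = 0


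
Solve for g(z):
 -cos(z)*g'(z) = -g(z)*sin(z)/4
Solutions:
 g(z) = C1/cos(z)^(1/4)


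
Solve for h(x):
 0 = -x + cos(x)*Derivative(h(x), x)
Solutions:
 h(x) = C1 + Integral(x/cos(x), x)


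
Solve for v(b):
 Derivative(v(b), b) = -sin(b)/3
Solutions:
 v(b) = C1 + cos(b)/3


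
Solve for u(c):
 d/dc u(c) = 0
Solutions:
 u(c) = C1


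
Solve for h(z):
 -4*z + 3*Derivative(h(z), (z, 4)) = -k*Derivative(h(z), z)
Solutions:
 h(z) = C1 + C2*exp(3^(2/3)*z*(-k)^(1/3)/3) + C3*exp(z*(-k)^(1/3)*(-3^(2/3) + 3*3^(1/6)*I)/6) + C4*exp(-z*(-k)^(1/3)*(3^(2/3) + 3*3^(1/6)*I)/6) + 2*z^2/k


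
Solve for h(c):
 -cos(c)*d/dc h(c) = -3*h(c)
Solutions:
 h(c) = C1*(sin(c) + 1)^(3/2)/(sin(c) - 1)^(3/2)


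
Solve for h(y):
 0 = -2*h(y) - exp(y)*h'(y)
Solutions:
 h(y) = C1*exp(2*exp(-y))


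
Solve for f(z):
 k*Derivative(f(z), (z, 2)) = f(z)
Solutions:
 f(z) = C1*exp(-z*sqrt(1/k)) + C2*exp(z*sqrt(1/k))


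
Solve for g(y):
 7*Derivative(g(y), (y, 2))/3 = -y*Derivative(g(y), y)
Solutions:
 g(y) = C1 + C2*erf(sqrt(42)*y/14)


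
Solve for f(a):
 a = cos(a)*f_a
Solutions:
 f(a) = C1 + Integral(a/cos(a), a)


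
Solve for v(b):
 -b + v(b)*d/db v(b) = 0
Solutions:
 v(b) = -sqrt(C1 + b^2)
 v(b) = sqrt(C1 + b^2)


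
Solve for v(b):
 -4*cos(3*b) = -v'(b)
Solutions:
 v(b) = C1 + 4*sin(3*b)/3


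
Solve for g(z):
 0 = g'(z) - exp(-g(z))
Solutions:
 g(z) = log(C1 + z)


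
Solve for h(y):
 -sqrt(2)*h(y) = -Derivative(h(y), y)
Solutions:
 h(y) = C1*exp(sqrt(2)*y)


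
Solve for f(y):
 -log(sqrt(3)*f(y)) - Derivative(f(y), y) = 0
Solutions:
 2*Integral(1/(2*log(_y) + log(3)), (_y, f(y))) = C1 - y


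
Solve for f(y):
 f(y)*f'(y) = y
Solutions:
 f(y) = -sqrt(C1 + y^2)
 f(y) = sqrt(C1 + y^2)


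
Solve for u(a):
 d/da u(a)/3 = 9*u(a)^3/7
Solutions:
 u(a) = -sqrt(14)*sqrt(-1/(C1 + 27*a))/2
 u(a) = sqrt(14)*sqrt(-1/(C1 + 27*a))/2


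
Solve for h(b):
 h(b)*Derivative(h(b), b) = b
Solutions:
 h(b) = -sqrt(C1 + b^2)
 h(b) = sqrt(C1 + b^2)


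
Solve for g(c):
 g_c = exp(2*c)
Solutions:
 g(c) = C1 + exp(2*c)/2


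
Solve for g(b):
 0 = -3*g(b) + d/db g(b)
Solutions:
 g(b) = C1*exp(3*b)


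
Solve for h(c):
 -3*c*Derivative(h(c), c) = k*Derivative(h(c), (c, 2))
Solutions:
 h(c) = C1 + C2*sqrt(k)*erf(sqrt(6)*c*sqrt(1/k)/2)


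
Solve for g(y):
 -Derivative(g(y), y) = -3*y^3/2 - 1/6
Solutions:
 g(y) = C1 + 3*y^4/8 + y/6


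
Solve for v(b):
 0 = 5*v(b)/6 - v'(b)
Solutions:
 v(b) = C1*exp(5*b/6)


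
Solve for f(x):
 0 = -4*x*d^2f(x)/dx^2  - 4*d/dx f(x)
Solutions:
 f(x) = C1 + C2*log(x)


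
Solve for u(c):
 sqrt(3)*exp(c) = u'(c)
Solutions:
 u(c) = C1 + sqrt(3)*exp(c)


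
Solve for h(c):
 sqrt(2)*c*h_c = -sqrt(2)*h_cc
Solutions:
 h(c) = C1 + C2*erf(sqrt(2)*c/2)


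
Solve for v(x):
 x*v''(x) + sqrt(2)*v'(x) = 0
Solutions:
 v(x) = C1 + C2*x^(1 - sqrt(2))


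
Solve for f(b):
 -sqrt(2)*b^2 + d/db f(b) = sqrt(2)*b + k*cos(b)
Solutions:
 f(b) = C1 + sqrt(2)*b^3/3 + sqrt(2)*b^2/2 + k*sin(b)


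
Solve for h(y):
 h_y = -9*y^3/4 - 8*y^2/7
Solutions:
 h(y) = C1 - 9*y^4/16 - 8*y^3/21


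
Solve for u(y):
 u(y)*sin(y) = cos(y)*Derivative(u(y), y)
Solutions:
 u(y) = C1/cos(y)


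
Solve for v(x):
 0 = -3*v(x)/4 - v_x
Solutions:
 v(x) = C1*exp(-3*x/4)


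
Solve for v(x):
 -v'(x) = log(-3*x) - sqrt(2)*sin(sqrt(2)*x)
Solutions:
 v(x) = C1 - x*log(-x) - x*log(3) + x - cos(sqrt(2)*x)


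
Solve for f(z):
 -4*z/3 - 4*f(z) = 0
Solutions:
 f(z) = -z/3


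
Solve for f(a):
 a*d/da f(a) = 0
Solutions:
 f(a) = C1


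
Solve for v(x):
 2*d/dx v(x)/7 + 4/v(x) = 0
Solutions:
 v(x) = -sqrt(C1 - 28*x)
 v(x) = sqrt(C1 - 28*x)


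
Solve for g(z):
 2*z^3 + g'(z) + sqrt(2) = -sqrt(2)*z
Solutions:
 g(z) = C1 - z^4/2 - sqrt(2)*z^2/2 - sqrt(2)*z


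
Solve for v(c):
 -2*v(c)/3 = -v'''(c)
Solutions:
 v(c) = C3*exp(2^(1/3)*3^(2/3)*c/3) + (C1*sin(2^(1/3)*3^(1/6)*c/2) + C2*cos(2^(1/3)*3^(1/6)*c/2))*exp(-2^(1/3)*3^(2/3)*c/6)


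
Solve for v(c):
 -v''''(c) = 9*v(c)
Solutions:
 v(c) = (C1*sin(sqrt(6)*c/2) + C2*cos(sqrt(6)*c/2))*exp(-sqrt(6)*c/2) + (C3*sin(sqrt(6)*c/2) + C4*cos(sqrt(6)*c/2))*exp(sqrt(6)*c/2)


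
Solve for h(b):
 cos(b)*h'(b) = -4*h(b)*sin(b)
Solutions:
 h(b) = C1*cos(b)^4


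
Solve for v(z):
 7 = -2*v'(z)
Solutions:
 v(z) = C1 - 7*z/2


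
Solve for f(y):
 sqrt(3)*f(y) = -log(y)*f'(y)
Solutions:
 f(y) = C1*exp(-sqrt(3)*li(y))


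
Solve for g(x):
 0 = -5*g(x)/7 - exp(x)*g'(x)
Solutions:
 g(x) = C1*exp(5*exp(-x)/7)


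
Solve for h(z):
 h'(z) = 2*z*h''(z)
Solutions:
 h(z) = C1 + C2*z^(3/2)


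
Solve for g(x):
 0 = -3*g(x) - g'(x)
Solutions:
 g(x) = C1*exp(-3*x)


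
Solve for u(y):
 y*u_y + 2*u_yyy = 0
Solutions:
 u(y) = C1 + Integral(C2*airyai(-2^(2/3)*y/2) + C3*airybi(-2^(2/3)*y/2), y)


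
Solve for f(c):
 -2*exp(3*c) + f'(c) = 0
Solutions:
 f(c) = C1 + 2*exp(3*c)/3


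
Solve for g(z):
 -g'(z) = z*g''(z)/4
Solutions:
 g(z) = C1 + C2/z^3


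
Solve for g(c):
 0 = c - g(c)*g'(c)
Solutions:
 g(c) = -sqrt(C1 + c^2)
 g(c) = sqrt(C1 + c^2)


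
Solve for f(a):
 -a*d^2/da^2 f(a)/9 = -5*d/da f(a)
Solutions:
 f(a) = C1 + C2*a^46


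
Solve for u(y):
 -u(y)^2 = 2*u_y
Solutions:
 u(y) = 2/(C1 + y)


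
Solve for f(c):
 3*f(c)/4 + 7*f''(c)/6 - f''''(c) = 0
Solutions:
 f(c) = C1*exp(-sqrt(3)*c*sqrt(7 + sqrt(157))/6) + C2*exp(sqrt(3)*c*sqrt(7 + sqrt(157))/6) + C3*sin(sqrt(3)*c*sqrt(-7 + sqrt(157))/6) + C4*cos(sqrt(3)*c*sqrt(-7 + sqrt(157))/6)


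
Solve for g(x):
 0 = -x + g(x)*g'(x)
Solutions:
 g(x) = -sqrt(C1 + x^2)
 g(x) = sqrt(C1 + x^2)


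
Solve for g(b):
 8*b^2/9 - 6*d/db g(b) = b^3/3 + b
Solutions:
 g(b) = C1 - b^4/72 + 4*b^3/81 - b^2/12


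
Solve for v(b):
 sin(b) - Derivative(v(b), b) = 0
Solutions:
 v(b) = C1 - cos(b)


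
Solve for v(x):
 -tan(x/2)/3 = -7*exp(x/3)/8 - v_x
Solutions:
 v(x) = C1 - 21*exp(x/3)/8 - 2*log(cos(x/2))/3


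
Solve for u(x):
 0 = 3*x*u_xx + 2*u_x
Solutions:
 u(x) = C1 + C2*x^(1/3)


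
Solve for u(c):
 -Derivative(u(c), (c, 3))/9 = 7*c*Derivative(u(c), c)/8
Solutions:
 u(c) = C1 + Integral(C2*airyai(-63^(1/3)*c/2) + C3*airybi(-63^(1/3)*c/2), c)


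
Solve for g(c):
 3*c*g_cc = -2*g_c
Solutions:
 g(c) = C1 + C2*c^(1/3)


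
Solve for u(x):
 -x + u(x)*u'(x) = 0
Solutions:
 u(x) = -sqrt(C1 + x^2)
 u(x) = sqrt(C1 + x^2)


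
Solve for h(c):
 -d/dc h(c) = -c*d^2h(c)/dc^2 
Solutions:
 h(c) = C1 + C2*c^2


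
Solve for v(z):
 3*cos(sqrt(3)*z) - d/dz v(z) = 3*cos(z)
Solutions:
 v(z) = C1 - 3*sin(z) + sqrt(3)*sin(sqrt(3)*z)


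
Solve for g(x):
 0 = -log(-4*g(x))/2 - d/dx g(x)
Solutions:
 2*Integral(1/(log(-_y) + 2*log(2)), (_y, g(x))) = C1 - x


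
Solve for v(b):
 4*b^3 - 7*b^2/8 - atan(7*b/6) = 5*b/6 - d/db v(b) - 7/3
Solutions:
 v(b) = C1 - b^4 + 7*b^3/24 + 5*b^2/12 + b*atan(7*b/6) - 7*b/3 - 3*log(49*b^2 + 36)/7


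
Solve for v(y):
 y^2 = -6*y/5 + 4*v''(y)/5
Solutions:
 v(y) = C1 + C2*y + 5*y^4/48 + y^3/4


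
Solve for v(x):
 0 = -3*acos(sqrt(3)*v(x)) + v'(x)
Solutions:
 Integral(1/acos(sqrt(3)*_y), (_y, v(x))) = C1 + 3*x


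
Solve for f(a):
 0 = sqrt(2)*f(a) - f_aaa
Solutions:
 f(a) = C3*exp(2^(1/6)*a) + (C1*sin(2^(1/6)*sqrt(3)*a/2) + C2*cos(2^(1/6)*sqrt(3)*a/2))*exp(-2^(1/6)*a/2)


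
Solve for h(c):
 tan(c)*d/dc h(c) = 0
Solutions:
 h(c) = C1


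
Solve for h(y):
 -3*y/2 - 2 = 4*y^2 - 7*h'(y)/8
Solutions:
 h(y) = C1 + 32*y^3/21 + 6*y^2/7 + 16*y/7


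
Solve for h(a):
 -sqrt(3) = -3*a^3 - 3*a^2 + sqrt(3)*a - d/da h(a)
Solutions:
 h(a) = C1 - 3*a^4/4 - a^3 + sqrt(3)*a^2/2 + sqrt(3)*a


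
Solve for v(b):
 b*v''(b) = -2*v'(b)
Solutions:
 v(b) = C1 + C2/b


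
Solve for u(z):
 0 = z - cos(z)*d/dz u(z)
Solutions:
 u(z) = C1 + Integral(z/cos(z), z)


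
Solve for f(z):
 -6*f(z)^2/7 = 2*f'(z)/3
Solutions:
 f(z) = 7/(C1 + 9*z)


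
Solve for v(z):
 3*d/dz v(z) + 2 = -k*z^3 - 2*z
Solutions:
 v(z) = C1 - k*z^4/12 - z^2/3 - 2*z/3


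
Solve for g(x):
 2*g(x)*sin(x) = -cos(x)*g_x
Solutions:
 g(x) = C1*cos(x)^2


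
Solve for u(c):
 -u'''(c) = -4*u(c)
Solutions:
 u(c) = C3*exp(2^(2/3)*c) + (C1*sin(2^(2/3)*sqrt(3)*c/2) + C2*cos(2^(2/3)*sqrt(3)*c/2))*exp(-2^(2/3)*c/2)


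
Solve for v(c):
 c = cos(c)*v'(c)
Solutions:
 v(c) = C1 + Integral(c/cos(c), c)


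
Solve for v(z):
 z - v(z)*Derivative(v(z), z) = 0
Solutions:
 v(z) = -sqrt(C1 + z^2)
 v(z) = sqrt(C1 + z^2)


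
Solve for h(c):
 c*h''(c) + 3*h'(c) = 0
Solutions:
 h(c) = C1 + C2/c^2


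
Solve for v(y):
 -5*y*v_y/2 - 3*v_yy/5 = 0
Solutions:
 v(y) = C1 + C2*erf(5*sqrt(3)*y/6)


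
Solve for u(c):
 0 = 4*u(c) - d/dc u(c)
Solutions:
 u(c) = C1*exp(4*c)


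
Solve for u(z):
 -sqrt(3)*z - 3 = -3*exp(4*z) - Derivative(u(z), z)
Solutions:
 u(z) = C1 + sqrt(3)*z^2/2 + 3*z - 3*exp(4*z)/4


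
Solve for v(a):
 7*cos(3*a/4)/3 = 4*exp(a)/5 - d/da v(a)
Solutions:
 v(a) = C1 + 4*exp(a)/5 - 28*sin(3*a/4)/9


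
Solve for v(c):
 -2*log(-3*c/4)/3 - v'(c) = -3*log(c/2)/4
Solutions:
 v(c) = C1 + c*log(c)/12 + c*(-8*log(3) - 1 + 7*log(2) - 8*I*pi)/12


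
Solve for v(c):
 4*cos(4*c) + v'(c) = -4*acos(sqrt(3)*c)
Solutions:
 v(c) = C1 - 4*c*acos(sqrt(3)*c) + 4*sqrt(3)*sqrt(1 - 3*c^2)/3 - sin(4*c)


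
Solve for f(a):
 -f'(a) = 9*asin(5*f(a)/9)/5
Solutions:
 Integral(1/asin(5*_y/9), (_y, f(a))) = C1 - 9*a/5


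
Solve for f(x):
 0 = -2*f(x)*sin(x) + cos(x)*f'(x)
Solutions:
 f(x) = C1/cos(x)^2


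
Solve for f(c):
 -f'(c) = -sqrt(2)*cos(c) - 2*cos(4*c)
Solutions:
 f(c) = C1 + sqrt(2)*sin(c) + sin(4*c)/2


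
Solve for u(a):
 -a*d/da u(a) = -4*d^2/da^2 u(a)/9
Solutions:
 u(a) = C1 + C2*erfi(3*sqrt(2)*a/4)


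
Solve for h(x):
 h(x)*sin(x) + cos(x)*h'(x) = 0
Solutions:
 h(x) = C1*cos(x)


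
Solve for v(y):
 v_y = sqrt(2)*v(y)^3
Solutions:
 v(y) = -sqrt(2)*sqrt(-1/(C1 + sqrt(2)*y))/2
 v(y) = sqrt(2)*sqrt(-1/(C1 + sqrt(2)*y))/2


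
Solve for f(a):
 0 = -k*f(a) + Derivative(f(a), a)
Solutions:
 f(a) = C1*exp(a*k)


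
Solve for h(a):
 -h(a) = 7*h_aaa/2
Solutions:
 h(a) = C3*exp(-2^(1/3)*7^(2/3)*a/7) + (C1*sin(2^(1/3)*sqrt(3)*7^(2/3)*a/14) + C2*cos(2^(1/3)*sqrt(3)*7^(2/3)*a/14))*exp(2^(1/3)*7^(2/3)*a/14)


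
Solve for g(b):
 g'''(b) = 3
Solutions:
 g(b) = C1 + C2*b + C3*b^2 + b^3/2


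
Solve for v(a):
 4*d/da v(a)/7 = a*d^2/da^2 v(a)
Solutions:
 v(a) = C1 + C2*a^(11/7)


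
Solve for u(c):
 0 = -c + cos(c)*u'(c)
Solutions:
 u(c) = C1 + Integral(c/cos(c), c)


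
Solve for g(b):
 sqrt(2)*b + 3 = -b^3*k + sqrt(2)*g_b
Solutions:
 g(b) = C1 + sqrt(2)*b^4*k/8 + b^2/2 + 3*sqrt(2)*b/2


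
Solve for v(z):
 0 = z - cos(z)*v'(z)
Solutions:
 v(z) = C1 + Integral(z/cos(z), z)


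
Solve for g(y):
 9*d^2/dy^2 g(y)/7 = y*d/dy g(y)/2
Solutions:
 g(y) = C1 + C2*erfi(sqrt(7)*y/6)


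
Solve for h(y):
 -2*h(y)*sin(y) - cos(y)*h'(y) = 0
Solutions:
 h(y) = C1*cos(y)^2


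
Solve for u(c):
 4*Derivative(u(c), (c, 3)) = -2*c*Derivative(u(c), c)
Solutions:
 u(c) = C1 + Integral(C2*airyai(-2^(2/3)*c/2) + C3*airybi(-2^(2/3)*c/2), c)


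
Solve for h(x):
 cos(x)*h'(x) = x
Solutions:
 h(x) = C1 + Integral(x/cos(x), x)


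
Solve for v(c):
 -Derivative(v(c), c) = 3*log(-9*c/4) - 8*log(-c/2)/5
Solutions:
 v(c) = C1 - 7*c*log(-c)/5 + c*(-6*log(3) + 7/5 + 22*log(2)/5)


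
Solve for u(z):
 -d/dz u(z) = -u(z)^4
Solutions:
 u(z) = (-1/(C1 + 3*z))^(1/3)
 u(z) = (-1/(C1 + z))^(1/3)*(-3^(2/3) - 3*3^(1/6)*I)/6
 u(z) = (-1/(C1 + z))^(1/3)*(-3^(2/3) + 3*3^(1/6)*I)/6


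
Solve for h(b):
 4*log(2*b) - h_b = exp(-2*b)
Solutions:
 h(b) = C1 + 4*b*log(b) + 4*b*(-1 + log(2)) + exp(-2*b)/2


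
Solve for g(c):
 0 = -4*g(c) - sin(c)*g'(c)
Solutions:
 g(c) = C1*(cos(c)^2 + 2*cos(c) + 1)/(cos(c)^2 - 2*cos(c) + 1)


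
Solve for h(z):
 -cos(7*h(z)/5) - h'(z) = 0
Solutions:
 z - 5*log(sin(7*h(z)/5) - 1)/14 + 5*log(sin(7*h(z)/5) + 1)/14 = C1


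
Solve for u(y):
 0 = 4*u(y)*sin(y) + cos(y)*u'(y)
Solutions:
 u(y) = C1*cos(y)^4


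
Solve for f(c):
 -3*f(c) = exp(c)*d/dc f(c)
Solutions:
 f(c) = C1*exp(3*exp(-c))


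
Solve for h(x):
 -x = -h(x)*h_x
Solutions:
 h(x) = -sqrt(C1 + x^2)
 h(x) = sqrt(C1 + x^2)


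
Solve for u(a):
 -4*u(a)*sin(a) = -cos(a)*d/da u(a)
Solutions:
 u(a) = C1/cos(a)^4


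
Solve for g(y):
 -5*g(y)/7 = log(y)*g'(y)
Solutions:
 g(y) = C1*exp(-5*li(y)/7)


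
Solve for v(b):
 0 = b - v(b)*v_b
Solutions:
 v(b) = -sqrt(C1 + b^2)
 v(b) = sqrt(C1 + b^2)


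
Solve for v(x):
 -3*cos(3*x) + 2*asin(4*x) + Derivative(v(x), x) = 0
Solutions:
 v(x) = C1 - 2*x*asin(4*x) - sqrt(1 - 16*x^2)/2 + sin(3*x)


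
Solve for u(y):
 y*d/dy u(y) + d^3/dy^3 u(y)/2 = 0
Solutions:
 u(y) = C1 + Integral(C2*airyai(-2^(1/3)*y) + C3*airybi(-2^(1/3)*y), y)


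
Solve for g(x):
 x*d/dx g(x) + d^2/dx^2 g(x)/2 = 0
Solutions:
 g(x) = C1 + C2*erf(x)


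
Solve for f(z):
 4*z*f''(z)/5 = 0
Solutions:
 f(z) = C1 + C2*z


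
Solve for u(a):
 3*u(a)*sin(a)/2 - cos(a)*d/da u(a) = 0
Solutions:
 u(a) = C1/cos(a)^(3/2)


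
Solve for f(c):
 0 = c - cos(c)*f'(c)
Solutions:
 f(c) = C1 + Integral(c/cos(c), c)


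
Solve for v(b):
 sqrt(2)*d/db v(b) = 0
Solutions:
 v(b) = C1


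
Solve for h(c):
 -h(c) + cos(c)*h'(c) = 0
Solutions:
 h(c) = C1*sqrt(sin(c) + 1)/sqrt(sin(c) - 1)


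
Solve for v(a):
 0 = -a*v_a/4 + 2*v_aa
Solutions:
 v(a) = C1 + C2*erfi(a/4)


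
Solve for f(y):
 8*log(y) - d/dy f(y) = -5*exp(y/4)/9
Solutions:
 f(y) = C1 + 8*y*log(y) - 8*y + 20*exp(y/4)/9


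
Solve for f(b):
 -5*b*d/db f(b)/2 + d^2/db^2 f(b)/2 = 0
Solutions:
 f(b) = C1 + C2*erfi(sqrt(10)*b/2)


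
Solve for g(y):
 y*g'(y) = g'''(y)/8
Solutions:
 g(y) = C1 + Integral(C2*airyai(2*y) + C3*airybi(2*y), y)


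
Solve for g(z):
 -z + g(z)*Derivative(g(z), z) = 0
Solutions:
 g(z) = -sqrt(C1 + z^2)
 g(z) = sqrt(C1 + z^2)


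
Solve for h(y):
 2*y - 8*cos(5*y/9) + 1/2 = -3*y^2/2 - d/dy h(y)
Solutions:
 h(y) = C1 - y^3/2 - y^2 - y/2 + 72*sin(5*y/9)/5


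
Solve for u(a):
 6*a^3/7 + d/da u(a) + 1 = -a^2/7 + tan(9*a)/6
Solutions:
 u(a) = C1 - 3*a^4/14 - a^3/21 - a - log(cos(9*a))/54


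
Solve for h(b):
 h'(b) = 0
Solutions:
 h(b) = C1


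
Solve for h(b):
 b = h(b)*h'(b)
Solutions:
 h(b) = -sqrt(C1 + b^2)
 h(b) = sqrt(C1 + b^2)


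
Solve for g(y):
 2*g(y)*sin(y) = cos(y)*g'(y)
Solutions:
 g(y) = C1/cos(y)^2


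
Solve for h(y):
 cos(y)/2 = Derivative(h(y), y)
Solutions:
 h(y) = C1 + sin(y)/2


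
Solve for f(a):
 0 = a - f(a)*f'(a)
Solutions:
 f(a) = -sqrt(C1 + a^2)
 f(a) = sqrt(C1 + a^2)


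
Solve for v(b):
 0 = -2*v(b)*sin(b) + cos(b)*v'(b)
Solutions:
 v(b) = C1/cos(b)^2


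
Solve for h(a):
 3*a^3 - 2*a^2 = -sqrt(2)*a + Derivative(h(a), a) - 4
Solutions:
 h(a) = C1 + 3*a^4/4 - 2*a^3/3 + sqrt(2)*a^2/2 + 4*a
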